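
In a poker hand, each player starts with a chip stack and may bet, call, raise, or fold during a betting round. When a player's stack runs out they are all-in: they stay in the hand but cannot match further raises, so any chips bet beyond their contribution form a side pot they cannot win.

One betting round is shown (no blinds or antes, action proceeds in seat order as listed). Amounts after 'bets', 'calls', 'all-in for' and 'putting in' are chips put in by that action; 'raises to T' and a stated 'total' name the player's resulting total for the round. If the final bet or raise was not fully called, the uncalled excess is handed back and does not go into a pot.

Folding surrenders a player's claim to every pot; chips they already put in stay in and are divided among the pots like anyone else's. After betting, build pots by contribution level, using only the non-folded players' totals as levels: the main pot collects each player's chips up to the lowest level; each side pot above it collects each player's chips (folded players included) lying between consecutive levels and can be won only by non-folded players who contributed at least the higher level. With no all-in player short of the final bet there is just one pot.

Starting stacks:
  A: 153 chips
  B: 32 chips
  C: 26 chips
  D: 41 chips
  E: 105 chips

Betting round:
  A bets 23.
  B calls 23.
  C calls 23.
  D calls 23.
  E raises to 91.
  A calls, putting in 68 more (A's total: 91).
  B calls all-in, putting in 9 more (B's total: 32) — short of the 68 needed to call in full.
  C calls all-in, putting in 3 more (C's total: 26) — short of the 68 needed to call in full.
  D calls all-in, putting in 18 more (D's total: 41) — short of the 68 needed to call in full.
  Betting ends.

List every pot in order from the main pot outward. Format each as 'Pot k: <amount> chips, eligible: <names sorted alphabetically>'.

Contributions: A=91, B=32, C=26, D=41, E=91
Pot levels (distinct totals of non-folded players): 26, 32, 41, 91
Layer 1-26: 26 each from A, B, C, D, E = 26*5 = 130 chips; eligible A, B, C, D, E
Layer 27-32: 6 each from A, B, D, E = 6*4 = 24 chips; eligible A, B, D, E
Layer 33-41: 9 each from A, D, E = 9*3 = 27 chips; eligible A, D, E
Layer 42-91: 50 each from A, E = 50*2 = 100 chips; eligible A, E

Pot 1: 130 chips, eligible: A, B, C, D, E
Pot 2: 24 chips, eligible: A, B, D, E
Pot 3: 27 chips, eligible: A, D, E
Pot 4: 100 chips, eligible: A, E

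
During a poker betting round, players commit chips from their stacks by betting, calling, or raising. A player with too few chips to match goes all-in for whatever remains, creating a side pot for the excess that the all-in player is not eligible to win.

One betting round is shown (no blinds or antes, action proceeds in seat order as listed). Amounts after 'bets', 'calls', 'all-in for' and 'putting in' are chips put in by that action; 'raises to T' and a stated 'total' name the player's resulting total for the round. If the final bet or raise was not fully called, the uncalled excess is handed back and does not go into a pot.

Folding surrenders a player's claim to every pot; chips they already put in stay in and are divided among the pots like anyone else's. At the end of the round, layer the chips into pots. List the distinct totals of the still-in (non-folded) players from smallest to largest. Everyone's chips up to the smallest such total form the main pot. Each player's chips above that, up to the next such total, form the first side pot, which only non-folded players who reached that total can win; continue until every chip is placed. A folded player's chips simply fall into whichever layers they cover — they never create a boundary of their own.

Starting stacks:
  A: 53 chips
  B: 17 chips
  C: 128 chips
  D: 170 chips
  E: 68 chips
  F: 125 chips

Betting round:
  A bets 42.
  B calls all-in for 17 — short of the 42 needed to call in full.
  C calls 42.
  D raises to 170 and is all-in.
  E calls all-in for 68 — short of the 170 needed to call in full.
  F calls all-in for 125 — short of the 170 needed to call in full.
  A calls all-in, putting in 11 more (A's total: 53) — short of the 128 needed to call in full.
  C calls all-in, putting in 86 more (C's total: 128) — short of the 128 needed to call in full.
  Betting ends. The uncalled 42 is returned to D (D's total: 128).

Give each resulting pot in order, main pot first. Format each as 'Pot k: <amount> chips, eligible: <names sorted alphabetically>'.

Pot 1: 102 chips, eligible: A, B, C, D, E, F
Pot 2: 180 chips, eligible: A, C, D, E, F
Pot 3: 60 chips, eligible: C, D, E, F
Pot 4: 171 chips, eligible: C, D, F
Pot 5: 6 chips, eligible: C, D

Derivation:
Contributions (after 42 returned to D): A=53, B=17, C=128, D=128, E=68, F=125
Pot levels (distinct totals of non-folded players): 17, 53, 68, 125, 128
Layer 1-17: 17 each from A, B, C, D, E, F = 17*6 = 102 chips; eligible A, B, C, D, E, F
Layer 18-53: 36 each from A, C, D, E, F = 36*5 = 180 chips; eligible A, C, D, E, F
Layer 54-68: 15 each from C, D, E, F = 15*4 = 60 chips; eligible C, D, E, F
Layer 69-125: 57 each from C, D, F = 57*3 = 171 chips; eligible C, D, F
Layer 126-128: 3 each from C, D = 3*2 = 6 chips; eligible C, D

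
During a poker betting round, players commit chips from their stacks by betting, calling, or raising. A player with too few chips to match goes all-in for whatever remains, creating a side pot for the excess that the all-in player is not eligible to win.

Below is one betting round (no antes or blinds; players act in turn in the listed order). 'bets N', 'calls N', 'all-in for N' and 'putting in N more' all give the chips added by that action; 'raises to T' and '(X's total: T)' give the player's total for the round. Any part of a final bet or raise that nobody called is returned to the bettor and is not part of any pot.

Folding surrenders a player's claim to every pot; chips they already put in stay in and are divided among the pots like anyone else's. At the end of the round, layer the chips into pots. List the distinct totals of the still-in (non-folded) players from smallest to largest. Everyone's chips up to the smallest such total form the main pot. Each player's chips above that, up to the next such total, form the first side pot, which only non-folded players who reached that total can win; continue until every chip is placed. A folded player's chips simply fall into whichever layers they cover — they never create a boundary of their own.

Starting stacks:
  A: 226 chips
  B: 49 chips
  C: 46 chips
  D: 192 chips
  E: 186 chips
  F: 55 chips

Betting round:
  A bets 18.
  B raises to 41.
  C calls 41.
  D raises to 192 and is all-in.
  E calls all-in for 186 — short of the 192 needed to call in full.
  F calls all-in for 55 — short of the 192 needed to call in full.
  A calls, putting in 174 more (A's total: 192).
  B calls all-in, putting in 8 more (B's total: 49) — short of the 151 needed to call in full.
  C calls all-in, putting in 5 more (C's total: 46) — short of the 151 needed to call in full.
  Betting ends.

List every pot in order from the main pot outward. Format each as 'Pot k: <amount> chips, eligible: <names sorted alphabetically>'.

Contributions: A=192, B=49, C=46, D=192, E=186, F=55
Pot levels (distinct totals of non-folded players): 46, 49, 55, 186, 192
Layer 1-46: 46 each from A, B, C, D, E, F = 46*6 = 276 chips; eligible A, B, C, D, E, F
Layer 47-49: 3 each from A, B, D, E, F = 3*5 = 15 chips; eligible A, B, D, E, F
Layer 50-55: 6 each from A, D, E, F = 6*4 = 24 chips; eligible A, D, E, F
Layer 56-186: 131 each from A, D, E = 131*3 = 393 chips; eligible A, D, E
Layer 187-192: 6 each from A, D = 6*2 = 12 chips; eligible A, D

Pot 1: 276 chips, eligible: A, B, C, D, E, F
Pot 2: 15 chips, eligible: A, B, D, E, F
Pot 3: 24 chips, eligible: A, D, E, F
Pot 4: 393 chips, eligible: A, D, E
Pot 5: 12 chips, eligible: A, D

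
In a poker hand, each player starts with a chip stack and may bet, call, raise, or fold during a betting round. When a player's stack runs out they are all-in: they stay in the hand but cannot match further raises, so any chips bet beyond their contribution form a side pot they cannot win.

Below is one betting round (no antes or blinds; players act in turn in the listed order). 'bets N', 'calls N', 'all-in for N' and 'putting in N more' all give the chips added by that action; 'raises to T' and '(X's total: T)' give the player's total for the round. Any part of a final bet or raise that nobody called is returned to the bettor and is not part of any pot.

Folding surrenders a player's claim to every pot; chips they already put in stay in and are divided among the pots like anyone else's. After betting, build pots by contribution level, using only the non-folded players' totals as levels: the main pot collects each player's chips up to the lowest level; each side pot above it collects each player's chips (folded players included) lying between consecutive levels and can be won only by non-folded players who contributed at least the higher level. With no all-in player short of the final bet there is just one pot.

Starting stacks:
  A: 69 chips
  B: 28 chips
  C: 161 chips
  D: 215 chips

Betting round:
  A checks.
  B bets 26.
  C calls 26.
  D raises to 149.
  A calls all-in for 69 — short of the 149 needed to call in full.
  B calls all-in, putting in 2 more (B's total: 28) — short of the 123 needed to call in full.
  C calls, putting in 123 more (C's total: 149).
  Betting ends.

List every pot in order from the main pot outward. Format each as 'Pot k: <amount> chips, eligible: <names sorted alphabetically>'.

Pot 1: 112 chips, eligible: A, B, C, D
Pot 2: 123 chips, eligible: A, C, D
Pot 3: 160 chips, eligible: C, D

Derivation:
Contributions: A=69, B=28, C=149, D=149
Pot levels (distinct totals of non-folded players): 28, 69, 149
Layer 1-28: 28 each from A, B, C, D = 28*4 = 112 chips; eligible A, B, C, D
Layer 29-69: 41 each from A, C, D = 41*3 = 123 chips; eligible A, C, D
Layer 70-149: 80 each from C, D = 80*2 = 160 chips; eligible C, D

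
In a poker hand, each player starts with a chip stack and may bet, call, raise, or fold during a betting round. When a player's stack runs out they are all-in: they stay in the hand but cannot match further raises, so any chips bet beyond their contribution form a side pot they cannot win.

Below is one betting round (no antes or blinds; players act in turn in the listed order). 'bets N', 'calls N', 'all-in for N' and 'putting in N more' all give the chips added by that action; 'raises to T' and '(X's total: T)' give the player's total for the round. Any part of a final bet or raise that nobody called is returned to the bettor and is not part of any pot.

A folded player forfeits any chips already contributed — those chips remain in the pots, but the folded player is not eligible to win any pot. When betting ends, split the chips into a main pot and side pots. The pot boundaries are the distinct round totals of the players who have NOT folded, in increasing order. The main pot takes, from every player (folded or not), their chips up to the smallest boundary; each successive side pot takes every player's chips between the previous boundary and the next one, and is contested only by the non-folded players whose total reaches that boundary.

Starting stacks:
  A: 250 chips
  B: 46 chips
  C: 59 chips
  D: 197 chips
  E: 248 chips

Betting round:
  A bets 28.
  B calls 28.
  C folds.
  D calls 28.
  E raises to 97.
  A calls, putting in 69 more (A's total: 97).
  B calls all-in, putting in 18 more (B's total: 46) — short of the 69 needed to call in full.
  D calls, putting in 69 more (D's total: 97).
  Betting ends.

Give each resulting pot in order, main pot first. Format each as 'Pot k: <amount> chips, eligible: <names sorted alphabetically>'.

Contributions: A=97, B=46, D=97, E=97
Folded: C
Pot levels (distinct totals of non-folded players): 46, 97
Layer 1-46: 46 each from A, B, D, E = 46*4 = 184 chips; eligible A, B, D, E
Layer 47-97: 51 each from A, D, E = 51*3 = 153 chips; eligible A, D, E

Pot 1: 184 chips, eligible: A, B, D, E
Pot 2: 153 chips, eligible: A, D, E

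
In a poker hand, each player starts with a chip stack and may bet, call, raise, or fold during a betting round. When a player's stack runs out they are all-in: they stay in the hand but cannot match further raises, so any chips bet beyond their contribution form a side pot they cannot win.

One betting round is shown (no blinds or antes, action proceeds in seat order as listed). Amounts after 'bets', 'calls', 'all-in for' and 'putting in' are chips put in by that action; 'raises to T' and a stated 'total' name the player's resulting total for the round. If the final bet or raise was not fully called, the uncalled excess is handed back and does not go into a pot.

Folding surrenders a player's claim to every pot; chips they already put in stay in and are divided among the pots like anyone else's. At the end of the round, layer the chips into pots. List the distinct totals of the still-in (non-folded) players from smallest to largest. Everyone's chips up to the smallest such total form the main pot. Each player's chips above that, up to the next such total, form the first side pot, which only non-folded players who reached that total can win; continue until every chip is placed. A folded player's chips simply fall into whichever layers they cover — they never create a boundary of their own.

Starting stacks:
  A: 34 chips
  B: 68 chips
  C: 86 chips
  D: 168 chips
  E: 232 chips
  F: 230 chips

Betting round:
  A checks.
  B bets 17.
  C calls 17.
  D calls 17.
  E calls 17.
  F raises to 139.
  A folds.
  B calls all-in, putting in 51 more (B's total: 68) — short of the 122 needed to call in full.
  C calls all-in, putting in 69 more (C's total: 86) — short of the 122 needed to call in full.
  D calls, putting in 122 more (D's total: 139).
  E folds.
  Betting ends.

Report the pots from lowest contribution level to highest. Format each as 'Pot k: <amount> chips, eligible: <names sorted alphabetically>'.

Contributions: B=68, C=86, D=139, E=17, F=139
Folded: A, E
Pot levels (distinct totals of non-folded players): 68, 86, 139
Layer 1-68: B 68 + C 68 + D 68 + E 17 + F 68 = 289 chips; eligible B, C, D, F
Layer 69-86: 18 each from C, D, F = 18*3 = 54 chips; eligible C, D, F
Layer 87-139: 53 each from D, F = 53*2 = 106 chips; eligible D, F

Pot 1: 289 chips, eligible: B, C, D, F
Pot 2: 54 chips, eligible: C, D, F
Pot 3: 106 chips, eligible: D, F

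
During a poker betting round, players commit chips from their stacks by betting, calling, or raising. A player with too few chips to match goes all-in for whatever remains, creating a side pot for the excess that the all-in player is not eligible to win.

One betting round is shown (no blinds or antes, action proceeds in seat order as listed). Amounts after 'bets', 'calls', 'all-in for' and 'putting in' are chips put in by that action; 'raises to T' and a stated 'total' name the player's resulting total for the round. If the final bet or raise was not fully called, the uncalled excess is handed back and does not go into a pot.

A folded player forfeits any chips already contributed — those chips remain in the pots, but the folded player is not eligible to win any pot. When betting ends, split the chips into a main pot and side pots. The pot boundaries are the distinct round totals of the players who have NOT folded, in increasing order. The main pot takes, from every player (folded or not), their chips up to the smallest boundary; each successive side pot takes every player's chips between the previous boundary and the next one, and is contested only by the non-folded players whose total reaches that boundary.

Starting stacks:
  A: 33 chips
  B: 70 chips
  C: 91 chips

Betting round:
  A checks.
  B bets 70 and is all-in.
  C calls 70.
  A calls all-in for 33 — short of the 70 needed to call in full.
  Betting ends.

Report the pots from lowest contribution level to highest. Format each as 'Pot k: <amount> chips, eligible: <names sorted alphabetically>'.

Pot 1: 99 chips, eligible: A, B, C
Pot 2: 74 chips, eligible: B, C

Derivation:
Contributions: A=33, B=70, C=70
Pot levels (distinct totals of non-folded players): 33, 70
Layer 1-33: 33 each from A, B, C = 33*3 = 99 chips; eligible A, B, C
Layer 34-70: 37 each from B, C = 37*2 = 74 chips; eligible B, C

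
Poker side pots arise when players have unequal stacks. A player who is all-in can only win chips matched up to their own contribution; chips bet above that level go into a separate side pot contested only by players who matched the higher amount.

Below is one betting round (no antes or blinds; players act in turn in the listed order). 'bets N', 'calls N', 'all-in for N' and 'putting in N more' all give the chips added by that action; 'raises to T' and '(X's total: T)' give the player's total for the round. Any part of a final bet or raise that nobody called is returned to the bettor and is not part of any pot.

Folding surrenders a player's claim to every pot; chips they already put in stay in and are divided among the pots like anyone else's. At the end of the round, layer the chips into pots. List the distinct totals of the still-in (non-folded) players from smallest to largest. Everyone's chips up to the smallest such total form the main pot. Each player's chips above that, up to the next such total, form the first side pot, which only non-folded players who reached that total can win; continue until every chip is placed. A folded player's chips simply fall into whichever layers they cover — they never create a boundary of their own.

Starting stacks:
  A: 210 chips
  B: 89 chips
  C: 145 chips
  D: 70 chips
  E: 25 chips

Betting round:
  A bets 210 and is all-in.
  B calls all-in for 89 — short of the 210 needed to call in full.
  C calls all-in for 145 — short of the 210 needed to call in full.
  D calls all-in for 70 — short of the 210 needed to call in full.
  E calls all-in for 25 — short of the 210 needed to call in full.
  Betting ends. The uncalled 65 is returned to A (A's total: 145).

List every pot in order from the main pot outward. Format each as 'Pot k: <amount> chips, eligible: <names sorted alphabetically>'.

Contributions (after 65 returned to A): A=145, B=89, C=145, D=70, E=25
Pot levels (distinct totals of non-folded players): 25, 70, 89, 145
Layer 1-25: 25 each from A, B, C, D, E = 25*5 = 125 chips; eligible A, B, C, D, E
Layer 26-70: 45 each from A, B, C, D = 45*4 = 180 chips; eligible A, B, C, D
Layer 71-89: 19 each from A, B, C = 19*3 = 57 chips; eligible A, B, C
Layer 90-145: 56 each from A, C = 56*2 = 112 chips; eligible A, C

Pot 1: 125 chips, eligible: A, B, C, D, E
Pot 2: 180 chips, eligible: A, B, C, D
Pot 3: 57 chips, eligible: A, B, C
Pot 4: 112 chips, eligible: A, C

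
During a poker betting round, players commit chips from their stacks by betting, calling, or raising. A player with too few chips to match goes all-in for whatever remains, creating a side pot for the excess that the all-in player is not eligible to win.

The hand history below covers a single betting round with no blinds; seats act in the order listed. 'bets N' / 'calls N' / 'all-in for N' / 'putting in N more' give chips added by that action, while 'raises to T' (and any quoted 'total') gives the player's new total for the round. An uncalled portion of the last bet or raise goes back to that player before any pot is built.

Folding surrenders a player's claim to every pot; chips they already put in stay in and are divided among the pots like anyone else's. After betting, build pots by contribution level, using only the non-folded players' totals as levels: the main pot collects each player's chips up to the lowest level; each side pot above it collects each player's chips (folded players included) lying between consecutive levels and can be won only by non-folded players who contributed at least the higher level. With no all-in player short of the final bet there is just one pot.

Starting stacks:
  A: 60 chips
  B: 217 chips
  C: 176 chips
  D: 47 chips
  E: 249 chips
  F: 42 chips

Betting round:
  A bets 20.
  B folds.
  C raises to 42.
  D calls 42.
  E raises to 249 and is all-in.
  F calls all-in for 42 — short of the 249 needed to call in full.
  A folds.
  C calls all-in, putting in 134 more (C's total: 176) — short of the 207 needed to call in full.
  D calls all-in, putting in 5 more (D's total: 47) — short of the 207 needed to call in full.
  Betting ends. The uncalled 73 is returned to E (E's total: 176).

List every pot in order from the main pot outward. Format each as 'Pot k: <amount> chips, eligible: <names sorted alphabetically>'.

Pot 1: 188 chips, eligible: C, D, E, F
Pot 2: 15 chips, eligible: C, D, E
Pot 3: 258 chips, eligible: C, E

Derivation:
Contributions (after 73 returned to E): A=20, C=176, D=47, E=176, F=42
Folded: A, B
Pot levels (distinct totals of non-folded players): 42, 47, 176
Layer 1-42: A 20 + C 42 + D 42 + E 42 + F 42 = 188 chips; eligible C, D, E, F
Layer 43-47: 5 each from C, D, E = 5*3 = 15 chips; eligible C, D, E
Layer 48-176: 129 each from C, E = 129*2 = 258 chips; eligible C, E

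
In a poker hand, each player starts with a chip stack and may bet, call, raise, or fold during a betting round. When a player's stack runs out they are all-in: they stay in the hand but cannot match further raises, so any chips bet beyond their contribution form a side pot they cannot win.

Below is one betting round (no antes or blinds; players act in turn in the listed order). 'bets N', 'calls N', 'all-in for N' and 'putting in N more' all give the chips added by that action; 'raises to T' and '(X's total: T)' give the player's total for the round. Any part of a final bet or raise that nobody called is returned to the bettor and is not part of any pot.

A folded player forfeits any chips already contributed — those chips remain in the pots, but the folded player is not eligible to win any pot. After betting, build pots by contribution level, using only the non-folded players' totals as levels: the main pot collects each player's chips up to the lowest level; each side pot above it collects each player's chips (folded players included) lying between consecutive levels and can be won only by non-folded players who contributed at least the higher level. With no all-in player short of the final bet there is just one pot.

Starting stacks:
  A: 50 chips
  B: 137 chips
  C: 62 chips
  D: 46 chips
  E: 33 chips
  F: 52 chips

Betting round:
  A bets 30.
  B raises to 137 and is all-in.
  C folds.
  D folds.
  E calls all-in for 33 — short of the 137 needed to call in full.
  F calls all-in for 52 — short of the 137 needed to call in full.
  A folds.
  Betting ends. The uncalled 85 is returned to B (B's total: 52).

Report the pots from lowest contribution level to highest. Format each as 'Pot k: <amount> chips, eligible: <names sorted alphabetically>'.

Pot 1: 129 chips, eligible: B, E, F
Pot 2: 38 chips, eligible: B, F

Derivation:
Contributions (after 85 returned to B): A=30, B=52, E=33, F=52
Folded: A, C, D
Pot levels (distinct totals of non-folded players): 33, 52
Layer 1-33: A 30 + B 33 + E 33 + F 33 = 129 chips; eligible B, E, F
Layer 34-52: 19 each from B, F = 19*2 = 38 chips; eligible B, F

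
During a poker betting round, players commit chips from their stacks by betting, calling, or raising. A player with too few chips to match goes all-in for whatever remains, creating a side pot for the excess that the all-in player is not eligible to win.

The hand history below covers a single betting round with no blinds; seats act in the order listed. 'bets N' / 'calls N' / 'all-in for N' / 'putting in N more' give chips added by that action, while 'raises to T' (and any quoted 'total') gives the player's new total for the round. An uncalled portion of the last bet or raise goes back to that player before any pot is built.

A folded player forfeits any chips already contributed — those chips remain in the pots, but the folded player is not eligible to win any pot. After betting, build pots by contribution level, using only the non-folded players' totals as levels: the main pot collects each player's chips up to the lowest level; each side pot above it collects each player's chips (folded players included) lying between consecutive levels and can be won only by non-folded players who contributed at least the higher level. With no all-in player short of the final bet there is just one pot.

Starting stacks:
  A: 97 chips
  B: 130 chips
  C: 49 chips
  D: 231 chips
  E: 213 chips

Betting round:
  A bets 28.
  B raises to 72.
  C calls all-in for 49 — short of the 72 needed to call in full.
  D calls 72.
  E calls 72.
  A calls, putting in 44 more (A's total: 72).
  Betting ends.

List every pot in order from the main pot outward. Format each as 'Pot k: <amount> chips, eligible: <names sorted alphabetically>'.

Pot 1: 245 chips, eligible: A, B, C, D, E
Pot 2: 92 chips, eligible: A, B, D, E

Derivation:
Contributions: A=72, B=72, C=49, D=72, E=72
Pot levels (distinct totals of non-folded players): 49, 72
Layer 1-49: 49 each from A, B, C, D, E = 49*5 = 245 chips; eligible A, B, C, D, E
Layer 50-72: 23 each from A, B, D, E = 23*4 = 92 chips; eligible A, B, D, E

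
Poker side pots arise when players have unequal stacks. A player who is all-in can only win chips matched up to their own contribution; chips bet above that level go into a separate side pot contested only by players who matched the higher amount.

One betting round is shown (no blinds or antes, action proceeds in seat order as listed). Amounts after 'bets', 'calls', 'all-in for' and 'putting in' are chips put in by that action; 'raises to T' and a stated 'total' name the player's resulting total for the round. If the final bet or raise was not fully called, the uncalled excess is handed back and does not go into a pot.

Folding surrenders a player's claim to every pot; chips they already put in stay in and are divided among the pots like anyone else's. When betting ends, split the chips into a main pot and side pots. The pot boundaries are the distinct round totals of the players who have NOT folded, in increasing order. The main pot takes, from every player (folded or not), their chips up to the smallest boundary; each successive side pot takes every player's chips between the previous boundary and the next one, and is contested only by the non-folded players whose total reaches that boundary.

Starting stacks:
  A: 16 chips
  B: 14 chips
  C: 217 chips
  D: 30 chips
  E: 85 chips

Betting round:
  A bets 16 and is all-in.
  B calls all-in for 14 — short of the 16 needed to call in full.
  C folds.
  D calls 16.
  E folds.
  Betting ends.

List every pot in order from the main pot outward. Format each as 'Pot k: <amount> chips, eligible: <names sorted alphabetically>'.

Contributions: A=16, B=14, D=16
Folded: C, E
Pot levels (distinct totals of non-folded players): 14, 16
Layer 1-14: 14 each from A, B, D = 14*3 = 42 chips; eligible A, B, D
Layer 15-16: 2 each from A, D = 2*2 = 4 chips; eligible A, D

Pot 1: 42 chips, eligible: A, B, D
Pot 2: 4 chips, eligible: A, D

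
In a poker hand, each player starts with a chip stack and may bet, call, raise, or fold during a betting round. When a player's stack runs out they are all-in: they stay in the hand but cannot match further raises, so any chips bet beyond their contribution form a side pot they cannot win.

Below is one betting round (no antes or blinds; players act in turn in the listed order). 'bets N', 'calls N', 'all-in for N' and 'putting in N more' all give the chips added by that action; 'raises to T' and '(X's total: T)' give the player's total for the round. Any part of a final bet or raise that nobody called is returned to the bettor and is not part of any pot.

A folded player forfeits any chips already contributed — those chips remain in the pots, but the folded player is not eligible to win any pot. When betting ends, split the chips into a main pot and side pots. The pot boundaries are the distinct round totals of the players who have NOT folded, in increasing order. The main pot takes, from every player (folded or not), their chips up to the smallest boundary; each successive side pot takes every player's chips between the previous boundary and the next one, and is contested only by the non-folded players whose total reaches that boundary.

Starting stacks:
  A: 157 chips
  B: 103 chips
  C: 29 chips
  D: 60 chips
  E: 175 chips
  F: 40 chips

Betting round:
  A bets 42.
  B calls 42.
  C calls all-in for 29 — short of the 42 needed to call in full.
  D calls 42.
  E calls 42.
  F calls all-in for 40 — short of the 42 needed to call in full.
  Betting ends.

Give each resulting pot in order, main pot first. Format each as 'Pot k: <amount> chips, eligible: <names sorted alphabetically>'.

Contributions: A=42, B=42, C=29, D=42, E=42, F=40
Pot levels (distinct totals of non-folded players): 29, 40, 42
Layer 1-29: 29 each from A, B, C, D, E, F = 29*6 = 174 chips; eligible A, B, C, D, E, F
Layer 30-40: 11 each from A, B, D, E, F = 11*5 = 55 chips; eligible A, B, D, E, F
Layer 41-42: 2 each from A, B, D, E = 2*4 = 8 chips; eligible A, B, D, E

Pot 1: 174 chips, eligible: A, B, C, D, E, F
Pot 2: 55 chips, eligible: A, B, D, E, F
Pot 3: 8 chips, eligible: A, B, D, E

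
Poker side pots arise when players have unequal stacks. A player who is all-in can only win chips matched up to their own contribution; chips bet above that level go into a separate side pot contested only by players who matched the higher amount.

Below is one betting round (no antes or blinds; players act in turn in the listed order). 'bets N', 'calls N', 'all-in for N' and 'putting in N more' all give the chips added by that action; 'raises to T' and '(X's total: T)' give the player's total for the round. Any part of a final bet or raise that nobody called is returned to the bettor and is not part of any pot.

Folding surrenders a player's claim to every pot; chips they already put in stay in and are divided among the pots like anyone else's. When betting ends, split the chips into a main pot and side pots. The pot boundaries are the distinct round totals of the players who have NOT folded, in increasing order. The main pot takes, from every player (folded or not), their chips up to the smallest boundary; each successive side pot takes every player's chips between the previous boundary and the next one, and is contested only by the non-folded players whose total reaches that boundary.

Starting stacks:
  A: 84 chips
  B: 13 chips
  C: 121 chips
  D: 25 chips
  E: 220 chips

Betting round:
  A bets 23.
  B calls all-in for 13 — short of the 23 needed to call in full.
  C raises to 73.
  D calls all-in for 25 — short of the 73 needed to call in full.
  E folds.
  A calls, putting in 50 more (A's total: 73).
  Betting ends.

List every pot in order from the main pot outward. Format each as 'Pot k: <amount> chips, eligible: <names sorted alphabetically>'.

Contributions: A=73, B=13, C=73, D=25
Folded: E
Pot levels (distinct totals of non-folded players): 13, 25, 73
Layer 1-13: 13 each from A, B, C, D = 13*4 = 52 chips; eligible A, B, C, D
Layer 14-25: 12 each from A, C, D = 12*3 = 36 chips; eligible A, C, D
Layer 26-73: 48 each from A, C = 48*2 = 96 chips; eligible A, C

Pot 1: 52 chips, eligible: A, B, C, D
Pot 2: 36 chips, eligible: A, C, D
Pot 3: 96 chips, eligible: A, C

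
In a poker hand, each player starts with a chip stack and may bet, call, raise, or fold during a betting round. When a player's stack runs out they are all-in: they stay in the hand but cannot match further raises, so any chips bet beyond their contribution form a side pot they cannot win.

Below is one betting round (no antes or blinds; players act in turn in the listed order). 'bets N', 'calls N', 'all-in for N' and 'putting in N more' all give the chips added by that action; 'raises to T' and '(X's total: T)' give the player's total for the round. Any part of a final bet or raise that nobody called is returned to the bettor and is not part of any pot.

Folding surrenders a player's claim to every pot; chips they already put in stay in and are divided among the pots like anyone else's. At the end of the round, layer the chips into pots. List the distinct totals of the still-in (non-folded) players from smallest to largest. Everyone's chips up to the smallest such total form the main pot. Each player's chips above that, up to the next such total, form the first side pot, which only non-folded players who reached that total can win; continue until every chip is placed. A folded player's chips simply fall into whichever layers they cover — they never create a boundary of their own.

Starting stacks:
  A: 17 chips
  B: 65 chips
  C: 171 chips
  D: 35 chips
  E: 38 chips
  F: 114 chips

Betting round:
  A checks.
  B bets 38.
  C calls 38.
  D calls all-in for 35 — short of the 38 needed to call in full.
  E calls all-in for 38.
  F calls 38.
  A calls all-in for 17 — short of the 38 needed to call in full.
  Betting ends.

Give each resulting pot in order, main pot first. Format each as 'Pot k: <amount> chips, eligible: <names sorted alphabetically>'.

Pot 1: 102 chips, eligible: A, B, C, D, E, F
Pot 2: 90 chips, eligible: B, C, D, E, F
Pot 3: 12 chips, eligible: B, C, E, F

Derivation:
Contributions: A=17, B=38, C=38, D=35, E=38, F=38
Pot levels (distinct totals of non-folded players): 17, 35, 38
Layer 1-17: 17 each from A, B, C, D, E, F = 17*6 = 102 chips; eligible A, B, C, D, E, F
Layer 18-35: 18 each from B, C, D, E, F = 18*5 = 90 chips; eligible B, C, D, E, F
Layer 36-38: 3 each from B, C, E, F = 3*4 = 12 chips; eligible B, C, E, F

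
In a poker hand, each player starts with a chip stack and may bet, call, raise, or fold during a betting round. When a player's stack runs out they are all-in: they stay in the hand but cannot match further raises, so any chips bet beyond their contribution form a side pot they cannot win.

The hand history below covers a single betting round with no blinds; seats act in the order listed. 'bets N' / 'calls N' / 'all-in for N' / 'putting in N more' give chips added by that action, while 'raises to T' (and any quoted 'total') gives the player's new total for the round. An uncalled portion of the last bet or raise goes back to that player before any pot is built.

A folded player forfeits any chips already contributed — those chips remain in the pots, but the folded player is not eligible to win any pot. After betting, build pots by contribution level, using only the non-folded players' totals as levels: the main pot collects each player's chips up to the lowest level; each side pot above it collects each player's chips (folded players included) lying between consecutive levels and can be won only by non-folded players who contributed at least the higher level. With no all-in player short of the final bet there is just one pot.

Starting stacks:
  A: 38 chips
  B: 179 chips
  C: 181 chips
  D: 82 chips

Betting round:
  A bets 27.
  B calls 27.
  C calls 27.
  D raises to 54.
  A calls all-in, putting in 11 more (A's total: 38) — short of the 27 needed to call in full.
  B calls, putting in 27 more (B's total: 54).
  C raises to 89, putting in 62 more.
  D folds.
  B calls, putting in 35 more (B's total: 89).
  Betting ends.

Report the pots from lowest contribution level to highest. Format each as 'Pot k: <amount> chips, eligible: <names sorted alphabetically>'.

Contributions: A=38, B=89, C=89, D=54
Folded: D
Pot levels (distinct totals of non-folded players): 38, 89
Layer 1-38: 38 each from A, B, C, D = 38*4 = 152 chips; eligible A, B, C
Layer 39-89: B 51 + C 51 + D 16 = 118 chips; eligible B, C

Pot 1: 152 chips, eligible: A, B, C
Pot 2: 118 chips, eligible: B, C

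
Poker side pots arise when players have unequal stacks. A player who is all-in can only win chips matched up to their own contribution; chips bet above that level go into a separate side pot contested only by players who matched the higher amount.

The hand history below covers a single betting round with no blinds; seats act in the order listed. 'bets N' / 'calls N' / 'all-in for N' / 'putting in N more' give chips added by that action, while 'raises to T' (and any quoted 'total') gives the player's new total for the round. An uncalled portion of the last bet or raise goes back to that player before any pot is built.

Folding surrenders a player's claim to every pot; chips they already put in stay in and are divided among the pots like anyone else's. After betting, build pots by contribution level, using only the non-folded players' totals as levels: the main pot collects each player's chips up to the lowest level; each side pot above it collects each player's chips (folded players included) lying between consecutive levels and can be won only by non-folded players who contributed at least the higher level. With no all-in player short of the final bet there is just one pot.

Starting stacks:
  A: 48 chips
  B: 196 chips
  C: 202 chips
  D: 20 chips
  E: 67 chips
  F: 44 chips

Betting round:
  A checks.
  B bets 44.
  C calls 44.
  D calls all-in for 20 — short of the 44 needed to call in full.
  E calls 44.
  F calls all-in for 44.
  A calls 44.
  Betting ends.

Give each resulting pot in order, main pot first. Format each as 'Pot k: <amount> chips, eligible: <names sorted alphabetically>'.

Contributions: A=44, B=44, C=44, D=20, E=44, F=44
Pot levels (distinct totals of non-folded players): 20, 44
Layer 1-20: 20 each from A, B, C, D, E, F = 20*6 = 120 chips; eligible A, B, C, D, E, F
Layer 21-44: 24 each from A, B, C, E, F = 24*5 = 120 chips; eligible A, B, C, E, F

Pot 1: 120 chips, eligible: A, B, C, D, E, F
Pot 2: 120 chips, eligible: A, B, C, E, F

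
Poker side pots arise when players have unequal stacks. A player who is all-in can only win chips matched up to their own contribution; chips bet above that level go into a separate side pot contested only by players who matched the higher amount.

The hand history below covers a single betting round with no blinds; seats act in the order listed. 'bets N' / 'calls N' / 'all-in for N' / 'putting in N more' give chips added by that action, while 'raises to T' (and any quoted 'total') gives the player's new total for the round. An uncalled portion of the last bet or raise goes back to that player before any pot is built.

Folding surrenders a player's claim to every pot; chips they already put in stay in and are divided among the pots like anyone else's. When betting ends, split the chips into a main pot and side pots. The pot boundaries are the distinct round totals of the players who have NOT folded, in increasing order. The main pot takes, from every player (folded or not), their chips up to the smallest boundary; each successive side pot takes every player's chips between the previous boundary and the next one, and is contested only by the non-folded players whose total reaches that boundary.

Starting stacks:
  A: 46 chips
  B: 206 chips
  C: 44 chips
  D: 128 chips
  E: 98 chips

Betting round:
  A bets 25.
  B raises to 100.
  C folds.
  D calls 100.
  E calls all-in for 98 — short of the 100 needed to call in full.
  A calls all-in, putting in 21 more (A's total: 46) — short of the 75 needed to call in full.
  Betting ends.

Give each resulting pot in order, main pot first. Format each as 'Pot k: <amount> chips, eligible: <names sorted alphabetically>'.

Contributions: A=46, B=100, D=100, E=98
Folded: C
Pot levels (distinct totals of non-folded players): 46, 98, 100
Layer 1-46: 46 each from A, B, D, E = 46*4 = 184 chips; eligible A, B, D, E
Layer 47-98: 52 each from B, D, E = 52*3 = 156 chips; eligible B, D, E
Layer 99-100: 2 each from B, D = 2*2 = 4 chips; eligible B, D

Pot 1: 184 chips, eligible: A, B, D, E
Pot 2: 156 chips, eligible: B, D, E
Pot 3: 4 chips, eligible: B, D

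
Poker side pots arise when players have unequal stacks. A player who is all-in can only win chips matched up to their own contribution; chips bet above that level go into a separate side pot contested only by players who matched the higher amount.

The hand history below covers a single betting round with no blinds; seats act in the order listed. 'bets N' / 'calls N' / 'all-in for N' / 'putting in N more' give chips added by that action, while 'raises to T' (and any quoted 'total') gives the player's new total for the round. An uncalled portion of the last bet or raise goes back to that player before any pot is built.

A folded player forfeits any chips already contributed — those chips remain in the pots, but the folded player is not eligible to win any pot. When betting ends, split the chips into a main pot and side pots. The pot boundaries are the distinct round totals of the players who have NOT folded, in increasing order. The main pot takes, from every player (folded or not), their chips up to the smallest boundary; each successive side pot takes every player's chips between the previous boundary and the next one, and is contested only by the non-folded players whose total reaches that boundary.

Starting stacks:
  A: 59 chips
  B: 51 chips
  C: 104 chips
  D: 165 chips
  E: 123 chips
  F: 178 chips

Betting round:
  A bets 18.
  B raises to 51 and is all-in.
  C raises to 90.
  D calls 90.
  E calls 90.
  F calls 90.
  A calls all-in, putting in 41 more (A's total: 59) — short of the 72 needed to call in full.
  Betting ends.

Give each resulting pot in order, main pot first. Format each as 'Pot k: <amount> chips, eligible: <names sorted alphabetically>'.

Pot 1: 306 chips, eligible: A, B, C, D, E, F
Pot 2: 40 chips, eligible: A, C, D, E, F
Pot 3: 124 chips, eligible: C, D, E, F

Derivation:
Contributions: A=59, B=51, C=90, D=90, E=90, F=90
Pot levels (distinct totals of non-folded players): 51, 59, 90
Layer 1-51: 51 each from A, B, C, D, E, F = 51*6 = 306 chips; eligible A, B, C, D, E, F
Layer 52-59: 8 each from A, C, D, E, F = 8*5 = 40 chips; eligible A, C, D, E, F
Layer 60-90: 31 each from C, D, E, F = 31*4 = 124 chips; eligible C, D, E, F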